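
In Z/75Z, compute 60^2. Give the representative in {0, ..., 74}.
0

Use repeated squaring. Binary(2) = 10. Walk through the bits of the exponent 2 left-to-right: at each bit after the leading one, square the running value, then multiply by 60 if the bit is 1 (always reducing mod 75):
  bit 1 = 1 (leading): start with 60.
  bit 2 = 0: square 60^2 = 3600 ≡ 0 (mod 75).
Final value: 60^2 ≡ 0 (mod 75).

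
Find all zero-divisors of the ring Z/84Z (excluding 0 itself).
nonzero zero-divisors of Z/84Z = {2, 3, 4, 6, 7, 8, 9, 10, 12, 14, 15, 16, 18, 20, 21, 22, 24, 26, 27, 28, 30, 32, 33, 34, 35, 36, 38, 39, 40, 42, 44, 45, 46, 48, 49, 50, 51, 52, 54, 56, 57, 58, 60, 62, 63, 64, 66, 68, 69, 70, 72, 74, 75, 76, 77, 78, 80, 81, 82}

An element a ∈ Z/84Z (with a ≠ 0) is a zero-divisor iff gcd(a, 84) > 1 (because a is a unit precisely when gcd(a, n) = 1, and in Z/nZ every nonzero, non-unit element is a zero-divisor). Scan a = 1, ..., 83 and keep those with gcd(a, 84) > 1:
  gcd(2, 84) = 2, gcd(3, 84) = 3, gcd(4, 84) = 4, gcd(6, 84) = 6, gcd(7, 84) = 7, gcd(8, 84) = 4, gcd(9, 84) = 3, gcd(10, 84) = 2, gcd(12, 84) = 12, gcd(14, 84) = 14, gcd(15, 84) = 3, gcd(16, 84) = 4, gcd(18, 84) = 6, gcd(20, 84) = 4, gcd(21, 84) = 21, gcd(22, 84) = 2, gcd(24, 84) = 12, gcd(26, 84) = 2, gcd(27, 84) = 3, gcd(28, 84) = 28, gcd(30, 84) = 6, gcd(32, 84) = 4, gcd(33, 84) = 3, gcd(34, 84) = 2, gcd(35, 84) = 7, gcd(36, 84) = 12, gcd(38, 84) = 2, gcd(39, 84) = 3, gcd(40, 84) = 4, gcd(42, 84) = 42, gcd(44, 84) = 4, gcd(45, 84) = 3, gcd(46, 84) = 2, gcd(48, 84) = 12, gcd(49, 84) = 7, gcd(50, 84) = 2, gcd(51, 84) = 3, gcd(52, 84) = 4, gcd(54, 84) = 6, gcd(56, 84) = 28, gcd(57, 84) = 3, gcd(58, 84) = 2, gcd(60, 84) = 12, gcd(62, 84) = 2, gcd(63, 84) = 21, gcd(64, 84) = 4, gcd(66, 84) = 6, gcd(68, 84) = 4, gcd(69, 84) = 3, gcd(70, 84) = 14, gcd(72, 84) = 12, gcd(74, 84) = 2, gcd(75, 84) = 3, gcd(76, 84) = 4, gcd(77, 84) = 7, gcd(78, 84) = 6, gcd(80, 84) = 4, gcd(81, 84) = 3, gcd(82, 84) = 2.
All other a ∈ {1, ..., 83} have gcd(a, 84) = 1 and are units. So the nonzero zero-divisors are exactly the 59 values of a appearing in this scan.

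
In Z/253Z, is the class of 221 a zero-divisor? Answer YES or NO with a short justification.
gcd(221, 253) = 1, so 221 is a unit in Z/253Z (it has a multiplicative inverse). A unit cannot be a zero-divisor: if 221·b ≡ 0 then multiplying both sides by 221^(−1) gives b ≡ 0. So 221 is not a zero-divisor.

Final answer: NO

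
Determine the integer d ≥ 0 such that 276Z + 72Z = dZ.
In the PID Z, (a, b) is generated by gcd(a, b). Compute gcd(276, 72) with the extended Euclidean algorithm, tracking rows (r, s, t) with s·276 + t·72 = r:
  row A: (276, 1, 0)   [1·276 + 0·72 = 276]
  row B: (72, 0, 1)   [0·276 + 1·72 = 72]
  276 = 3·72 + 60   → row C = row A − 3·row B = (60, 1, −3)   [check: 1·276 − 3·72 = 60]
  72 = 1·60 + 12   → row D = row B − 1·row C = (12, −1, 4)   [check: −1·276 + 4·72 = 12]
  60 = 5·12 + 0   → remainder 0, stop. gcd = 12 (last nonzero row D).
So gcd(276, 72) = 12, with Bézout identity −1·276 + 4·72 = 12. Containment (⊇): the Bézout identity exhibits 12 as an element of (276, 72), giving (12) ⊆ (276, 72). Containment (⊆): since 12 | 276 and 12 | 72 (276 = 12·23, 72 = 12·6), every Z-linear combination of 276 and 72 is divisible by 12, so (276, 72) ⊆ (12). Therefore (276, 72) = (12), d = 12.

Final answer: (276, 72) = (12); d = 12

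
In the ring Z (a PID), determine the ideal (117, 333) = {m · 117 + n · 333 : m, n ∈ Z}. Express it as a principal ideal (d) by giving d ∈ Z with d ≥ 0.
(117, 333) = (9); d = 9

In the PID Z, (a, b) is generated by gcd(a, b). Compute gcd(333, 117) with the extended Euclidean algorithm, tracking rows (r, s, t) with s·333 + t·117 = r:
  row A: (333, 1, 0)   [1·333 + 0·117 = 333]
  row B: (117, 0, 1)   [0·333 + 1·117 = 117]
  333 = 2·117 + 99   → row C = row A − 2·row B = (99, 1, −2)   [check: 1·333 − 2·117 = 99]
  117 = 1·99 + 18   → row D = row B − 1·row C = (18, −1, 3)   [check: −1·333 + 3·117 = 18]
  99 = 5·18 + 9   → row E = row C − 5·row D = (9, 6, −17)   [check: 6·333 − 17·117 = 9]
  18 = 2·9 + 0   → remainder 0, stop. gcd = 9 (last nonzero row E).
So gcd(117, 333) = 9, with Bézout identity 6·333 − 17·117 = 9. Containment (⊇): the Bézout identity exhibits 9 as an element of (117, 333), giving (9) ⊆ (117, 333). Containment (⊆): since 9 | 117 and 9 | 333 (117 = 9·13, 333 = 9·37), every Z-linear combination of 117 and 333 is divisible by 9, so (117, 333) ⊆ (9). Therefore (117, 333) = (9), d = 9.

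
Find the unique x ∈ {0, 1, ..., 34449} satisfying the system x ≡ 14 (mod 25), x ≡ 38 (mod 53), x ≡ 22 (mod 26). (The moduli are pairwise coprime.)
x ≡ 10214 (mod 34450); the representative in [0, 34450) is 10214

The moduli 25, 53, 26 are pairwise coprime, so by the CRT there is a unique solution mod 25·53·26 = 34450.
Solve by successive substitution. Start with x ≡ 14 (mod 25).
  Combine with x ≡ 38 (mod 53): write x = 14 + 25·t and require 14 + 25·t ≡ 38 (mod 53), i.e. 25·t ≡ 38 − 14 ≡ 24 (mod 53). Since 25^(−1) ≡ 17 (mod 53), t ≡ 17·24 ≡ 37 (mod 53). So x ≡ 14 + 25·37 = 939 (mod 1325).
  Combine with x ≡ 22 (mod 26): write x = 939 + 1325·t and require 939 + 1325·t ≡ 22 (mod 26), i.e. 1325·t ≡ 22 − 939 ≡ 19 (mod 26). Since 1325^(−1) ≡ 25 (mod 26) (1325 ≡ 25 (mod 26)), t ≡ 25·19 ≡ 7 (mod 26). So x ≡ 939 + 1325·7 = 10214 (mod 34450).
Unique solution in [0, 34450): x = 10214.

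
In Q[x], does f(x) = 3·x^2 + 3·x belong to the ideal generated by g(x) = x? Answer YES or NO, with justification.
YES

In Q[x] the ideal (g) consists of all multiples of g, so f ∈ (g) iff g | f, i.e. iff the remainder of f on division by g is 0. Divide f by g (g is monic, so eliminate the leading term of the running remainder at each step):
  leading term 3·x^2: subtract (3·x)·g(x) = 3·x^2, leaving 3·x
  leading term 3·x: subtract (3)·g(x) = 3·x, leaving 0
The remainder is 0, so f(x) = g(x) · h(x) with h(x) = 3·x + 3. Hence g | f, i.e. f ∈ (g).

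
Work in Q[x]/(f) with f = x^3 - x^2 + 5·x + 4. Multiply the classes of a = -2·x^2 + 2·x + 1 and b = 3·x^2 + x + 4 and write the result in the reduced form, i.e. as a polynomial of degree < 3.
First multiply in Q[x] without reducing: a · b = -6·x^4 + 4·x^3 - 3·x^2 + 9·x + 4. Now divide by f(x) = x^3 - x^2 + 5·x + 4, eliminating the leading term at each step:
  leading term -6·x^4: subtract (-6·x)·f(x) = -6·x^4 + 6·x^3 - 30·x^2 - 24·x, leaving -2·x^3 + 27·x^2 + 33·x + 4
  leading term -2·x^3: subtract (-2)·f(x) = -2·x^3 + 2·x^2 - 10·x - 8, leaving 25·x^2 + 43·x + 12
The degree is now < 3, so this is the remainder. Hence a · b ≡ 25·x^2 + 43·x + 12 in Q[x]/(f).

Final answer: a · b ≡ 25·x^2 + 43·x + 12 (mod f(x))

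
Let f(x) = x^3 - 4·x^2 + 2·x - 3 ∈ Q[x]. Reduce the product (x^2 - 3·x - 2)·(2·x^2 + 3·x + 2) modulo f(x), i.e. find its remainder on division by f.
a · b ≡ 5·x^2 - 16·x + 11 (mod f(x))

First multiply in Q[x] without reducing: a · b = 2·x^4 - 3·x^3 - 11·x^2 - 12·x - 4. Now divide by f(x) = x^3 - 4·x^2 + 2·x - 3, eliminating the leading term at each step:
  leading term 2·x^4: subtract (2·x)·f(x) = 2·x^4 - 8·x^3 + 4·x^2 - 6·x, leaving 5·x^3 - 15·x^2 - 6·x - 4
  leading term 5·x^3: subtract (5)·f(x) = 5·x^3 - 20·x^2 + 10·x - 15, leaving 5·x^2 - 16·x + 11
The degree is now < 3, so this is the remainder. Hence a · b ≡ 5·x^2 - 16·x + 11 in Q[x]/(f).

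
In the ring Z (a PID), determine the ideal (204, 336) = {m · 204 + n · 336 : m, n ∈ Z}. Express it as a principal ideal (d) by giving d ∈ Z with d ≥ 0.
(204, 336) = (12); d = 12

In the PID Z, (a, b) is generated by gcd(a, b). Compute gcd(336, 204) with the extended Euclidean algorithm, tracking rows (r, s, t) with s·336 + t·204 = r:
  row A: (336, 1, 0)   [1·336 + 0·204 = 336]
  row B: (204, 0, 1)   [0·336 + 1·204 = 204]
  336 = 1·204 + 132   → row C = row A − 1·row B = (132, 1, −1)   [check: 1·336 − 1·204 = 132]
  204 = 1·132 + 72   → row D = row B − 1·row C = (72, −1, 2)   [check: −1·336 + 2·204 = 72]
  132 = 1·72 + 60   → row E = row C − 1·row D = (60, 2, −3)   [check: 2·336 − 3·204 = 60]
  72 = 1·60 + 12   → row F = row D − 1·row E = (12, −3, 5)   [check: −3·336 + 5·204 = 12]
  60 = 5·12 + 0   → remainder 0, stop. gcd = 12 (last nonzero row F).
So gcd(204, 336) = 12, with Bézout identity −3·336 + 5·204 = 12. Containment (⊇): the Bézout identity exhibits 12 as an element of (204, 336), giving (12) ⊆ (204, 336). Containment (⊆): since 12 | 204 and 12 | 336 (204 = 12·17, 336 = 12·28), every Z-linear combination of 204 and 336 is divisible by 12, so (204, 336) ⊆ (12). Therefore (204, 336) = (12), d = 12.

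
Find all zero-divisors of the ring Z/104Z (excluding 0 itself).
nonzero zero-divisors of Z/104Z = {2, 4, 6, 8, 10, 12, 13, 14, 16, 18, 20, 22, 24, 26, 28, 30, 32, 34, 36, 38, 39, 40, 42, 44, 46, 48, 50, 52, 54, 56, 58, 60, 62, 64, 65, 66, 68, 70, 72, 74, 76, 78, 80, 82, 84, 86, 88, 90, 91, 92, 94, 96, 98, 100, 102}

An element a ∈ Z/104Z (with a ≠ 0) is a zero-divisor iff gcd(a, 104) > 1 (because a is a unit precisely when gcd(a, n) = 1, and in Z/nZ every nonzero, non-unit element is a zero-divisor). Scan a = 1, ..., 103 and keep those with gcd(a, 104) > 1:
  gcd(2, 104) = 2, gcd(4, 104) = 4, gcd(6, 104) = 2, gcd(8, 104) = 8, gcd(10, 104) = 2, gcd(12, 104) = 4, gcd(13, 104) = 13, gcd(14, 104) = 2, gcd(16, 104) = 8, gcd(18, 104) = 2, gcd(20, 104) = 4, gcd(22, 104) = 2, gcd(24, 104) = 8, gcd(26, 104) = 26, gcd(28, 104) = 4, gcd(30, 104) = 2, gcd(32, 104) = 8, gcd(34, 104) = 2, gcd(36, 104) = 4, gcd(38, 104) = 2, gcd(39, 104) = 13, gcd(40, 104) = 8, gcd(42, 104) = 2, gcd(44, 104) = 4, gcd(46, 104) = 2, gcd(48, 104) = 8, gcd(50, 104) = 2, gcd(52, 104) = 52, gcd(54, 104) = 2, gcd(56, 104) = 8, gcd(58, 104) = 2, gcd(60, 104) = 4, gcd(62, 104) = 2, gcd(64, 104) = 8, gcd(65, 104) = 13, gcd(66, 104) = 2, gcd(68, 104) = 4, gcd(70, 104) = 2, gcd(72, 104) = 8, gcd(74, 104) = 2, gcd(76, 104) = 4, gcd(78, 104) = 26, gcd(80, 104) = 8, gcd(82, 104) = 2, gcd(84, 104) = 4, gcd(86, 104) = 2, gcd(88, 104) = 8, gcd(90, 104) = 2, gcd(91, 104) = 13, gcd(92, 104) = 4, gcd(94, 104) = 2, gcd(96, 104) = 8, gcd(98, 104) = 2, gcd(100, 104) = 4, gcd(102, 104) = 2.
All other a ∈ {1, ..., 103} have gcd(a, 104) = 1 and are units. So the nonzero zero-divisors are exactly the 55 values of a appearing in this scan.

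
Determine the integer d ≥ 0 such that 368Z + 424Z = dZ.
(368, 424) = (8); d = 8

In the PID Z, (a, b) is generated by gcd(a, b). Compute gcd(424, 368) with the extended Euclidean algorithm, tracking rows (r, s, t) with s·424 + t·368 = r:
  row A: (424, 1, 0)   [1·424 + 0·368 = 424]
  row B: (368, 0, 1)   [0·424 + 1·368 = 368]
  424 = 1·368 + 56   → row C = row A − 1·row B = (56, 1, −1)   [check: 1·424 − 1·368 = 56]
  368 = 6·56 + 32   → row D = row B − 6·row C = (32, −6, 7)   [check: −6·424 + 7·368 = 32]
  56 = 1·32 + 24   → row E = row C − 1·row D = (24, 7, −8)   [check: 7·424 − 8·368 = 24]
  32 = 1·24 + 8   → row F = row D − 1·row E = (8, −13, 15)   [check: −13·424 + 15·368 = 8]
  24 = 3·8 + 0   → remainder 0, stop. gcd = 8 (last nonzero row F).
So gcd(368, 424) = 8, with Bézout identity −13·424 + 15·368 = 8. Containment (⊇): the Bézout identity exhibits 8 as an element of (368, 424), giving (8) ⊆ (368, 424). Containment (⊆): since 8 | 368 and 8 | 424 (368 = 8·46, 424 = 8·53), every Z-linear combination of 368 and 424 is divisible by 8, so (368, 424) ⊆ (8). Therefore (368, 424) = (8), d = 8.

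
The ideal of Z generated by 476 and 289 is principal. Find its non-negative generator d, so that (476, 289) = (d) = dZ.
(476, 289) = (17); d = 17

In the PID Z, (a, b) is generated by gcd(a, b). Compute gcd(476, 289) with the extended Euclidean algorithm, tracking rows (r, s, t) with s·476 + t·289 = r:
  row A: (476, 1, 0)   [1·476 + 0·289 = 476]
  row B: (289, 0, 1)   [0·476 + 1·289 = 289]
  476 = 1·289 + 187   → row C = row A − 1·row B = (187, 1, −1)   [check: 1·476 − 1·289 = 187]
  289 = 1·187 + 102   → row D = row B − 1·row C = (102, −1, 2)   [check: −1·476 + 2·289 = 102]
  187 = 1·102 + 85   → row E = row C − 1·row D = (85, 2, −3)   [check: 2·476 − 3·289 = 85]
  102 = 1·85 + 17   → row F = row D − 1·row E = (17, −3, 5)   [check: −3·476 + 5·289 = 17]
  85 = 5·17 + 0   → remainder 0, stop. gcd = 17 (last nonzero row F).
So gcd(476, 289) = 17, with Bézout identity −3·476 + 5·289 = 17. Containment (⊇): the Bézout identity exhibits 17 as an element of (476, 289), giving (17) ⊆ (476, 289). Containment (⊆): since 17 | 476 and 17 | 289 (476 = 17·28, 289 = 17·17), every Z-linear combination of 476 and 289 is divisible by 17, so (476, 289) ⊆ (17). Therefore (476, 289) = (17), d = 17.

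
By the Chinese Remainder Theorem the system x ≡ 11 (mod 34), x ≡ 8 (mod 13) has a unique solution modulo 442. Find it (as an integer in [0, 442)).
The moduli 34, 13 are pairwise coprime, so by the CRT there is a unique solution mod 34·13 = 442.
Solve by successive substitution. Start with x ≡ 11 (mod 34).
  Combine with x ≡ 8 (mod 13): write x = 11 + 34·t and require 11 + 34·t ≡ 8 (mod 13), i.e. 34·t ≡ 8 − 11 ≡ 10 (mod 13). Since 34^(−1) ≡ 5 (mod 13) (34 ≡ 8 (mod 13)), t ≡ 5·10 ≡ 11 (mod 13). So x ≡ 11 + 34·11 = 385 (mod 442).
Unique solution in [0, 442): x = 385.

Final answer: x ≡ 385 (mod 442); the representative in [0, 442) is 385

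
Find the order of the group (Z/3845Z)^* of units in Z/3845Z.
(Z/3845Z)^* consists of the classes a with gcd(a, 3845) = 1, so its order is φ(3845). φ is multiplicative, with φ(p^e) = p^e − p^(e−1). Factorise 3845 = 5 · 769. Then
  φ(3845) = (5 − 1) · (769 − 1) = 4 · 768 = 3072.
Thus |(Z/3845Z)^*| = 3072.

Final answer: |(Z/3845Z)^*| = 3072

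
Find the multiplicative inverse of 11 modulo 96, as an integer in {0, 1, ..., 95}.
11^(−1) ≡ 35 (mod 96)

Apply the extended Euclidean algorithm to (96, 11), tracking rows (r, s, t) with s·96 + t·11 = r. Each division r_prev = q·r_cur + r_new produces the new row as (previous row) − q·(current row):
  row A: (96, 1, 0)   [1·96 + 0·11 = 96]
  row B: (11, 0, 1)   [0·96 + 1·11 = 11]
  96 = 8·11 + 8   → row C = row A − 8·row B = (8, 1, −8)   [check: 1·96 − 8·11 = 8]
  11 = 1·8 + 3   → row D = row B − 1·row C = (3, −1, 9)   [check: −1·96 + 9·11 = 3]
  8 = 2·3 + 2   → row E = row C − 2·row D = (2, 3, −26)   [check: 3·96 − 26·11 = 2]
  3 = 1·2 + 1   → row F = row D − 1·row E = (1, −4, 35)   [check: −4·96 + 35·11 = 1]
  2 = 2·1 + 0   → remainder 0, stop. gcd = 1 (last nonzero row F).
The gcd is 1, so 11 is invertible mod 96. The last nonzero row gives −4·96 + 35·11 = 1, so t = 35. So 11^(−1) ≡ 35 (mod 96). Verify: 11 · 35 = 385 ≡ 1 (mod 96). ✓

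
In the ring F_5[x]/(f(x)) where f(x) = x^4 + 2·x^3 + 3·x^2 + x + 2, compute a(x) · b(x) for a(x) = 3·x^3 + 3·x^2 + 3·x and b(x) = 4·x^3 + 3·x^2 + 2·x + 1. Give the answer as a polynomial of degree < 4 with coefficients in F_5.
a · b ≡ x^3 + 2·x^2 + 2·x + 1 (mod f(x))

Multiply as integer polynomials: a · b = 12·x^6 + 21·x^5 + 27·x^4 + 18·x^3 + 9·x^2 + 3·x. Reducing coefficients mod 5: a · b ≡ 2·x^6 + x^5 + 2·x^4 + 3·x^3 + 4·x^2 + 3·x. Now divide by f(x) = x^4 + 2·x^3 + 3·x^2 + x + 2 in F_5[x], eliminating the leading term at each step:
  leading term 2·x^6: subtract (2·x^2)·f(x) = 2·x^6 + 4·x^5 + x^4 + 2·x^3 + 4·x^2, leaving 2·x^5 + x^4 + x^3 + 3·x (coefficients mod 5)
  leading term 2·x^5: subtract (2·x)·f(x) = 2·x^5 + 4·x^4 + x^3 + 2·x^2 + 4·x, leaving 2·x^4 + 3·x^2 + 4·x (coefficients mod 5)
  leading term 2·x^4: subtract (2)·f(x) = 2·x^4 + 4·x^3 + x^2 + 2·x + 4, leaving x^3 + 2·x^2 + 2·x + 1 (coefficients mod 5)
The degree is now < 4, so this is the remainder. Hence a · b ≡ x^3 + 2·x^2 + 2·x + 1 in F_5[x]/(f).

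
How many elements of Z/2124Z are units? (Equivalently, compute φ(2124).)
An element a ∈ Z/2124Z is a unit iff gcd(a, 2124) = 1, so the number of units is φ(2124). φ is multiplicative, with φ(p^e) = p^e − p^(e−1). Factorise 2124 = 2^2 · 3^2 · 59. Then
  φ(2124) = (2^2 − 2^1) · (3^2 − 3^1) · (59 − 1) = 2 · 6 · 58 = 696.

Final answer: Z/2124Z has φ(2124) = 696 units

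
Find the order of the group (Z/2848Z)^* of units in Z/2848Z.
|(Z/2848Z)^*| = 1408

(Z/2848Z)^* consists of the classes a with gcd(a, 2848) = 1, so its order is φ(2848). φ is multiplicative, with φ(p^e) = p^e − p^(e−1). Factorise 2848 = 2^5 · 89. Then
  φ(2848) = (2^5 − 2^4) · (89 − 1) = 16 · 88 = 1408.
Thus |(Z/2848Z)^*| = 1408.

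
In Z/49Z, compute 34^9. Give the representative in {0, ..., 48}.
20

Use repeated squaring. Binary(9) = 1001. Walk through the bits of the exponent 9 left-to-right: at each bit after the leading one, square the running value, then multiply by 34 if the bit is 1 (always reducing mod 49):
  bit 1 = 1 (leading): start with 34.
  bit 2 = 0: square 34^2 = 1156 ≡ 29 (mod 49).
  bit 3 = 0: square 29^2 = 841 ≡ 8 (mod 49).
  bit 4 = 1: square 8^2 = 64 ≡ 15; bit is 1, so multiply 15·34 = 510 ≡ 20 (mod 49).
Final value: 34^9 ≡ 20 (mod 49).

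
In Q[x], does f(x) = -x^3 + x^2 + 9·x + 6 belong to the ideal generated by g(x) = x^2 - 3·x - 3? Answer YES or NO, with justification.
YES

In Q[x] the ideal (g) consists of all multiples of g, so f ∈ (g) iff g | f, i.e. iff the remainder of f on division by g is 0. Divide f by g (g is monic, so eliminate the leading term of the running remainder at each step):
  leading term -x^3: subtract (-x)·g(x) = -x^3 + 3·x^2 + 3·x, leaving -2·x^2 + 6·x + 6
  leading term -2·x^2: subtract (-2)·g(x) = -2·x^2 + 6·x + 6, leaving 0
The remainder is 0, so f(x) = g(x) · h(x) with h(x) = -x - 2. Hence g | f, i.e. f ∈ (g).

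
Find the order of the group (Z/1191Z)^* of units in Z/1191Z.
(Z/1191Z)^* consists of the classes a with gcd(a, 1191) = 1, so its order is φ(1191). φ is multiplicative, with φ(p^e) = p^e − p^(e−1). Factorise 1191 = 3 · 397. Then
  φ(1191) = (3 − 1) · (397 − 1) = 2 · 396 = 792.
Thus |(Z/1191Z)^*| = 792.

Final answer: |(Z/1191Z)^*| = 792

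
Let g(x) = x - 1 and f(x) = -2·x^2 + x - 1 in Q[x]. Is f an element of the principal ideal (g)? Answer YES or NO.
NO

In Q[x] the ideal (g) consists of all multiples of g, so f ∈ (g) iff g | f, i.e. iff the remainder of f on division by g is 0. Divide f by g (g is monic, so eliminate the leading term of the running remainder at each step):
  leading term -2·x^2: subtract (-2·x)·g(x) = -2·x^2 + 2·x, leaving -x - 1
  leading term -x: subtract (-1)·g(x) = 1 - x, leaving -2
The remainder r(x) = -2 ≠ 0 (and deg r < deg g), so g ∤ f, i.e. f ∉ (g).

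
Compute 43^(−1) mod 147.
43^(−1) ≡ 106 (mod 147)

Apply the extended Euclidean algorithm to (147, 43), tracking rows (r, s, t) with s·147 + t·43 = r. Each division r_prev = q·r_cur + r_new produces the new row as (previous row) − q·(current row):
  row A: (147, 1, 0)   [1·147 + 0·43 = 147]
  row B: (43, 0, 1)   [0·147 + 1·43 = 43]
  147 = 3·43 + 18   → row C = row A − 3·row B = (18, 1, −3)   [check: 1·147 − 3·43 = 18]
  43 = 2·18 + 7   → row D = row B − 2·row C = (7, −2, 7)   [check: −2·147 + 7·43 = 7]
  18 = 2·7 + 4   → row E = row C − 2·row D = (4, 5, −17)   [check: 5·147 − 17·43 = 4]
  7 = 1·4 + 3   → row F = row D − 1·row E = (3, −7, 24)   [check: −7·147 + 24·43 = 3]
  4 = 1·3 + 1   → row G = row E − 1·row F = (1, 12, −41)   [check: 12·147 − 41·43 = 1]
  3 = 3·1 + 0   → remainder 0, stop. gcd = 1 (last nonzero row G).
The gcd is 1, so 43 is invertible mod 147. The last nonzero row gives 12·147 − 41·43 = 1, so t = −41. So 43^(−1) ≡ −41 ≡ 106 (mod 147). Verify: 43 · 106 = 4558 ≡ 1 (mod 147). ✓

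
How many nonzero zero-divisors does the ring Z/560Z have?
In Z/560Z each nonzero element is either a unit (gcd with 560 is 1) or a zero-divisor (gcd > 1). The number of units is φ(560): factorise 560 = 2^4 · 5 · 7, so φ(560) = (2^4 − 2^3) · (5 − 1) · (7 − 1) = 8 · 4 · 6 = 192. The nonzero elements number 560 − 1 = 559. Hence the nonzero zero-divisors number 559 − 192 = 367.

Final answer: Z/560Z has 367 nonzero zero-divisors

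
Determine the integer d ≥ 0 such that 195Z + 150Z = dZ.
In the PID Z, (a, b) is generated by gcd(a, b). Compute gcd(195, 150) with the extended Euclidean algorithm, tracking rows (r, s, t) with s·195 + t·150 = r:
  row A: (195, 1, 0)   [1·195 + 0·150 = 195]
  row B: (150, 0, 1)   [0·195 + 1·150 = 150]
  195 = 1·150 + 45   → row C = row A − 1·row B = (45, 1, −1)   [check: 1·195 − 1·150 = 45]
  150 = 3·45 + 15   → row D = row B − 3·row C = (15, −3, 4)   [check: −3·195 + 4·150 = 15]
  45 = 3·15 + 0   → remainder 0, stop. gcd = 15 (last nonzero row D).
So gcd(195, 150) = 15, with Bézout identity −3·195 + 4·150 = 15. Containment (⊇): the Bézout identity exhibits 15 as an element of (195, 150), giving (15) ⊆ (195, 150). Containment (⊆): since 15 | 195 and 15 | 150 (195 = 15·13, 150 = 15·10), every Z-linear combination of 195 and 150 is divisible by 15, so (195, 150) ⊆ (15). Therefore (195, 150) = (15), d = 15.

Final answer: (195, 150) = (15); d = 15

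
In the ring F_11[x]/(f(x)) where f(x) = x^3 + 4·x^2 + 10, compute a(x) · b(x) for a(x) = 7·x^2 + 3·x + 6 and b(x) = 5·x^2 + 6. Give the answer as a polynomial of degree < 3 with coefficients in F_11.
a · b ≡ 9·x + 10 (mod f(x))

Multiply as integer polynomials: a · b = 35·x^4 + 15·x^3 + 72·x^2 + 18·x + 36. Reducing coefficients mod 11: a · b ≡ 2·x^4 + 4·x^3 + 6·x^2 + 7·x + 3. Now divide by f(x) = x^3 + 4·x^2 + 10 in F_11[x], eliminating the leading term at each step:
  leading term 2·x^4: subtract (2·x)·f(x) = 2·x^4 + 8·x^3 + 9·x, leaving 7·x^3 + 6·x^2 + 9·x + 3 (coefficients mod 11)
  leading term 7·x^3: subtract (7)·f(x) = 7·x^3 + 6·x^2 + 4, leaving 9·x + 10 (coefficients mod 11)
The degree is now < 3, so this is the remainder. Hence a · b ≡ 9·x + 10 in F_11[x]/(f).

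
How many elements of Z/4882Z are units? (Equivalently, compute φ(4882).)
An element a ∈ Z/4882Z is a unit iff gcd(a, 4882) = 1, so the number of units is φ(4882). φ is multiplicative, with φ(p^e) = p^e − p^(e−1). Factorise 4882 = 2 · 2441. Then
  φ(4882) = (2 − 1) · (2441 − 1) = 1 · 2440 = 2440.

Final answer: Z/4882Z has φ(4882) = 2440 units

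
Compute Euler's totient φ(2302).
φ(2302) = 1150

φ is multiplicative, with φ(p^e) = p^e − p^(e−1). Factorise 2302 = 2 · 1151. Then
  φ(2302) = (2 − 1) · (1151 − 1) = 1 · 1150 = 1150.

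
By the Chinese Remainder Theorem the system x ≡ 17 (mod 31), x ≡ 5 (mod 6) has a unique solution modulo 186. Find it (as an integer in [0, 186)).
x ≡ 17 (mod 186); the representative in [0, 186) is 17

The moduli 31, 6 are pairwise coprime, so by the CRT there is a unique solution mod 31·6 = 186.
Solve by successive substitution. Start with x ≡ 17 (mod 31).
  Combine with x ≡ 5 (mod 6): write x = 17 + 31·t and require 17 + 31·t ≡ 5 (mod 6), i.e. 31·t ≡ 5 − 17 ≡ 0 (mod 6). Since 31^(−1) ≡ 1 (mod 6) (31 ≡ 1 (mod 6)), t ≡ 1·0 ≡ 0 (mod 6). So x ≡ 17 + 31·0 = 17 (mod 186).
Unique solution in [0, 186): x = 17.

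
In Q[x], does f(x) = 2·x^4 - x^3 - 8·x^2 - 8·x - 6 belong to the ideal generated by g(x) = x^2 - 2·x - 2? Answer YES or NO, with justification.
NO

In Q[x] the ideal (g) consists of all multiples of g, so f ∈ (g) iff g | f, i.e. iff the remainder of f on division by g is 0. Divide f by g (g is monic, so eliminate the leading term of the running remainder at each step):
  leading term 2·x^4: subtract (2·x^2)·g(x) = 2·x^4 - 4·x^3 - 4·x^2, leaving 3·x^3 - 4·x^2 - 8·x - 6
  leading term 3·x^3: subtract (3·x)·g(x) = 3·x^3 - 6·x^2 - 6·x, leaving 2·x^2 - 2·x - 6
  leading term 2·x^2: subtract (2)·g(x) = 2·x^2 - 4·x - 4, leaving 2·x - 2
The remainder r(x) = 2·x - 2 ≠ 0 (and deg r < deg g), so g ∤ f, i.e. f ∉ (g).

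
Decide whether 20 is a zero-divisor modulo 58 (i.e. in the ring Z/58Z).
YES

gcd(20, 58) = 2 > 1, so 20 is not a unit in Z/58Z. In Z/nZ every nonzero non-unit is a zero-divisor: explicitly, take b = 58/gcd = 29 ≠ 0 (mod 58); then 20·29 = 580 = 10·58, i.e. 20·29 ≡ 0 (mod 58). So 20 is a zero-divisor.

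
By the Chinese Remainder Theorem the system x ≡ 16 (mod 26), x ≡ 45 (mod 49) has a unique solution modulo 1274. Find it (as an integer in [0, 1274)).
The moduli 26, 49 are pairwise coprime, so by the CRT there is a unique solution mod 26·49 = 1274.
Solve by successive substitution. Start with x ≡ 16 (mod 26).
  Combine with x ≡ 45 (mod 49): write x = 16 + 26·t and require 16 + 26·t ≡ 45 (mod 49), i.e. 26·t ≡ 45 − 16 ≡ 29 (mod 49). Since 26^(−1) ≡ 17 (mod 49), t ≡ 17·29 ≡ 3 (mod 49). So x ≡ 16 + 26·3 = 94 (mod 1274).
Unique solution in [0, 1274): x = 94.

Final answer: x ≡ 94 (mod 1274); the representative in [0, 1274) is 94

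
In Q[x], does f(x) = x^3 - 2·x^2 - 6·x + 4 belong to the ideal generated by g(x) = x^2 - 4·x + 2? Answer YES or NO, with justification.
In Q[x] the ideal (g) consists of all multiples of g, so f ∈ (g) iff g | f, i.e. iff the remainder of f on division by g is 0. Divide f by g (g is monic, so eliminate the leading term of the running remainder at each step):
  leading term x^3: subtract (x)·g(x) = x^3 - 4·x^2 + 2·x, leaving 2·x^2 - 8·x + 4
  leading term 2·x^2: subtract (2)·g(x) = 2·x^2 - 8·x + 4, leaving 0
The remainder is 0, so f(x) = g(x) · h(x) with h(x) = x + 2. Hence g | f, i.e. f ∈ (g).

Final answer: YES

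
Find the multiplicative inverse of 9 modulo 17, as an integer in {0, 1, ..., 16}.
Apply the extended Euclidean algorithm to (17, 9), tracking rows (r, s, t) with s·17 + t·9 = r. Each division r_prev = q·r_cur + r_new produces the new row as (previous row) − q·(current row):
  row A: (17, 1, 0)   [1·17 + 0·9 = 17]
  row B: (9, 0, 1)   [0·17 + 1·9 = 9]
  17 = 1·9 + 8   → row C = row A − 1·row B = (8, 1, −1)   [check: 1·17 − 1·9 = 8]
  9 = 1·8 + 1   → row D = row B − 1·row C = (1, −1, 2)   [check: −1·17 + 2·9 = 1]
  8 = 8·1 + 0   → remainder 0, stop. gcd = 1 (last nonzero row D).
The gcd is 1, so 9 is invertible mod 17. The last nonzero row gives −1·17 + 2·9 = 1, so t = 2. So 9^(−1) ≡ 2 (mod 17). Verify: 9 · 2 = 18 ≡ 1 (mod 17). ✓

Final answer: 9^(−1) ≡ 2 (mod 17)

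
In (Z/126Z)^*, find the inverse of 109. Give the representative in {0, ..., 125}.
Apply the extended Euclidean algorithm to (126, 109), tracking rows (r, s, t) with s·126 + t·109 = r. Each division r_prev = q·r_cur + r_new produces the new row as (previous row) − q·(current row):
  row A: (126, 1, 0)   [1·126 + 0·109 = 126]
  row B: (109, 0, 1)   [0·126 + 1·109 = 109]
  126 = 1·109 + 17   → row C = row A − 1·row B = (17, 1, −1)   [check: 1·126 − 1·109 = 17]
  109 = 6·17 + 7   → row D = row B − 6·row C = (7, −6, 7)   [check: −6·126 + 7·109 = 7]
  17 = 2·7 + 3   → row E = row C − 2·row D = (3, 13, −15)   [check: 13·126 − 15·109 = 3]
  7 = 2·3 + 1   → row F = row D − 2·row E = (1, −32, 37)   [check: −32·126 + 37·109 = 1]
  3 = 3·1 + 0   → remainder 0, stop. gcd = 1 (last nonzero row F).
The gcd is 1, so 109 is invertible mod 126. The last nonzero row gives −32·126 + 37·109 = 1, so t = 37. So 109^(−1) ≡ 37 (mod 126). Verify: 109 · 37 = 4033 ≡ 1 (mod 126). ✓

Final answer: 109^(−1) ≡ 37 (mod 126)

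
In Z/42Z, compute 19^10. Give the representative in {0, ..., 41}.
37

Use repeated squaring. Binary(10) = 1010. Walk through the bits of the exponent 10 left-to-right: at each bit after the leading one, square the running value, then multiply by 19 if the bit is 1 (always reducing mod 42):
  bit 1 = 1 (leading): start with 19.
  bit 2 = 0: square 19^2 = 361 ≡ 25 (mod 42).
  bit 3 = 1: square 25^2 = 625 ≡ 37; bit is 1, so multiply 37·19 = 703 ≡ 31 (mod 42).
  bit 4 = 0: square 31^2 = 961 ≡ 37 (mod 42).
Final value: 19^10 ≡ 37 (mod 42).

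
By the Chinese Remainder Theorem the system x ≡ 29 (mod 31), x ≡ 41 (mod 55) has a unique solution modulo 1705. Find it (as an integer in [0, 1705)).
The moduli 31, 55 are pairwise coprime, so by the CRT there is a unique solution mod 31·55 = 1705.
Solve by successive substitution. Start with x ≡ 29 (mod 31).
  Combine with x ≡ 41 (mod 55): write x = 29 + 31·t and require 29 + 31·t ≡ 41 (mod 55), i.e. 31·t ≡ 41 − 29 ≡ 12 (mod 55). Since 31^(−1) ≡ 16 (mod 55), t ≡ 16·12 ≡ 27 (mod 55). So x ≡ 29 + 31·27 = 866 (mod 1705).
Unique solution in [0, 1705): x = 866.

Final answer: x ≡ 866 (mod 1705); the representative in [0, 1705) is 866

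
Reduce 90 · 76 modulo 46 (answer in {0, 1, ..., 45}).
32

Reduce the factors first: 90 ≡ 44, 76 ≡ 30 (mod 46), so 90 · 76 ≡ 44 · 30 (mod 46). 44 · 30 = 1320. Dividing by 46: 1320 = 28·46 + 32. So (90 · 76) mod 46 = 32.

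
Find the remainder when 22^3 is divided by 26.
Use repeated squaring. Binary(3) = 11. Walk through the bits of the exponent 3 left-to-right: at each bit after the leading one, square the running value, then multiply by 22 if the bit is 1 (always reducing mod 26):
  bit 1 = 1 (leading): start with 22.
  bit 2 = 1: square 22^2 = 484 ≡ 16; bit is 1, so multiply 16·22 = 352 ≡ 14 (mod 26).
Final value: 22^3 ≡ 14 (mod 26).

Final answer: 14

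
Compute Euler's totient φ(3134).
φ(3134) = 1566

φ is multiplicative, with φ(p^e) = p^e − p^(e−1). Factorise 3134 = 2 · 1567. Then
  φ(3134) = (2 − 1) · (1567 − 1) = 1 · 1566 = 1566.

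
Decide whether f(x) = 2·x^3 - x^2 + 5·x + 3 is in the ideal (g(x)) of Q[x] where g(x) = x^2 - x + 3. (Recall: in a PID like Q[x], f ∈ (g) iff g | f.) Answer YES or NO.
YES

In Q[x] the ideal (g) consists of all multiples of g, so f ∈ (g) iff g | f, i.e. iff the remainder of f on division by g is 0. Divide f by g (g is monic, so eliminate the leading term of the running remainder at each step):
  leading term 2·x^3: subtract (2·x)·g(x) = 2·x^3 - 2·x^2 + 6·x, leaving x^2 - x + 3
  leading term x^2: subtract (1)·g(x) = x^2 - x + 3, leaving 0
The remainder is 0, so f(x) = g(x) · h(x) with h(x) = 2·x + 1. Hence g | f, i.e. f ∈ (g).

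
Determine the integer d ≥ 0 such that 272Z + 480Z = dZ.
(272, 480) = (16); d = 16

In the PID Z, (a, b) is generated by gcd(a, b). Compute gcd(480, 272) with the extended Euclidean algorithm, tracking rows (r, s, t) with s·480 + t·272 = r:
  row A: (480, 1, 0)   [1·480 + 0·272 = 480]
  row B: (272, 0, 1)   [0·480 + 1·272 = 272]
  480 = 1·272 + 208   → row C = row A − 1·row B = (208, 1, −1)   [check: 1·480 − 1·272 = 208]
  272 = 1·208 + 64   → row D = row B − 1·row C = (64, −1, 2)   [check: −1·480 + 2·272 = 64]
  208 = 3·64 + 16   → row E = row C − 3·row D = (16, 4, −7)   [check: 4·480 − 7·272 = 16]
  64 = 4·16 + 0   → remainder 0, stop. gcd = 16 (last nonzero row E).
So gcd(272, 480) = 16, with Bézout identity 4·480 − 7·272 = 16. Containment (⊇): the Bézout identity exhibits 16 as an element of (272, 480), giving (16) ⊆ (272, 480). Containment (⊆): since 16 | 272 and 16 | 480 (272 = 16·17, 480 = 16·30), every Z-linear combination of 272 and 480 is divisible by 16, so (272, 480) ⊆ (16). Therefore (272, 480) = (16), d = 16.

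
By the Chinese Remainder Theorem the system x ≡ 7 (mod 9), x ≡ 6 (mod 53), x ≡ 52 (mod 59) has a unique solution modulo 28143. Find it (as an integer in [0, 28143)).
The moduli 9, 53, 59 are pairwise coprime, so by the CRT there is a unique solution mod 9·53·59 = 28143.
Solve by successive substitution. Start with x ≡ 7 (mod 9).
  Combine with x ≡ 6 (mod 53): write x = 7 + 9·t and require 7 + 9·t ≡ 6 (mod 53), i.e. 9·t ≡ 6 − 7 ≡ 52 (mod 53). Since 9^(−1) ≡ 6 (mod 53), t ≡ 6·52 ≡ 47 (mod 53). So x ≡ 7 + 9·47 = 430 (mod 477).
  Combine with x ≡ 52 (mod 59): write x = 430 + 477·t and require 430 + 477·t ≡ 52 (mod 59), i.e. 477·t ≡ 52 − 430 ≡ 35 (mod 59). Since 477^(−1) ≡ 12 (mod 59) (477 ≡ 5 (mod 59)), t ≡ 12·35 ≡ 7 (mod 59). So x ≡ 430 + 477·7 = 3769 (mod 28143).
Unique solution in [0, 28143): x = 3769.

Final answer: x ≡ 3769 (mod 28143); the representative in [0, 28143) is 3769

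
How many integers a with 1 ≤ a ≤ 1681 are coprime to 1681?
The number of a ∈ {1, ..., 1681} with gcd(a, 1681) = 1 is by definition Euler's totient φ(1681). φ is multiplicative, with φ(p^e) = p^e − p^(e−1). Factorise 1681 = 41^2. Then
  φ(1681) = (41^2 − 41^1) = 1640 = 1640.
So there are 1640 such integers.

Final answer: 1640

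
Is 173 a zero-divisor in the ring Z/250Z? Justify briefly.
gcd(173, 250) = 1, so 173 is a unit in Z/250Z (it has a multiplicative inverse). A unit cannot be a zero-divisor: if 173·b ≡ 0 then multiplying both sides by 173^(−1) gives b ≡ 0. So 173 is not a zero-divisor.

Final answer: NO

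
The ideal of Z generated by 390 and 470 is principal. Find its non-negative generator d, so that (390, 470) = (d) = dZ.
(390, 470) = (10); d = 10

In the PID Z, (a, b) is generated by gcd(a, b). Compute gcd(470, 390) with the extended Euclidean algorithm, tracking rows (r, s, t) with s·470 + t·390 = r:
  row A: (470, 1, 0)   [1·470 + 0·390 = 470]
  row B: (390, 0, 1)   [0·470 + 1·390 = 390]
  470 = 1·390 + 80   → row C = row A − 1·row B = (80, 1, −1)   [check: 1·470 − 1·390 = 80]
  390 = 4·80 + 70   → row D = row B − 4·row C = (70, −4, 5)   [check: −4·470 + 5·390 = 70]
  80 = 1·70 + 10   → row E = row C − 1·row D = (10, 5, −6)   [check: 5·470 − 6·390 = 10]
  70 = 7·10 + 0   → remainder 0, stop. gcd = 10 (last nonzero row E).
So gcd(390, 470) = 10, with Bézout identity 5·470 − 6·390 = 10. Containment (⊇): the Bézout identity exhibits 10 as an element of (390, 470), giving (10) ⊆ (390, 470). Containment (⊆): since 10 | 390 and 10 | 470 (390 = 10·39, 470 = 10·47), every Z-linear combination of 390 and 470 is divisible by 10, so (390, 470) ⊆ (10). Therefore (390, 470) = (10), d = 10.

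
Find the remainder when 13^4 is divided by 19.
4

Use repeated squaring. Binary(4) = 100. Walk through the bits of the exponent 4 left-to-right: at each bit after the leading one, square the running value, then multiply by 13 if the bit is 1 (always reducing mod 19):
  bit 1 = 1 (leading): start with 13.
  bit 2 = 0: square 13^2 = 169 ≡ 17 (mod 19).
  bit 3 = 0: square 17^2 = 289 ≡ 4 (mod 19).
Final value: 13^4 ≡ 4 (mod 19).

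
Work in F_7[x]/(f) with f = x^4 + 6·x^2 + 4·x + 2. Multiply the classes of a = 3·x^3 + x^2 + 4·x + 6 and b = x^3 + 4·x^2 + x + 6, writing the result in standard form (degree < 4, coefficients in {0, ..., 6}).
Multiply as integer polynomials: a · b = 3·x^6 + 13·x^5 + 11·x^4 + 41·x^3 + 34·x^2 + 30·x + 36. Reducing coefficients mod 7: a · b ≡ 3·x^6 + 6·x^5 + 4·x^4 + 6·x^3 + 6·x^2 + 2·x + 1. Now divide by f(x) = x^4 + 6·x^2 + 4·x + 2 in F_7[x], eliminating the leading term at each step:
  leading term 3·x^6: subtract (3·x^2)·f(x) = 3·x^6 + 4·x^4 + 5·x^3 + 6·x^2, leaving 6·x^5 + x^3 + 2·x + 1 (coefficients mod 7)
  leading term 6·x^5: subtract (6·x)·f(x) = 6·x^5 + x^3 + 3·x^2 + 5·x, leaving 4·x^2 + 4·x + 1 (coefficients mod 7)
The degree is now < 4, so this is the remainder. Hence a · b ≡ 4·x^2 + 4·x + 1 in F_7[x]/(f).

Final answer: a · b ≡ 4·x^2 + 4·x + 1 (mod f(x))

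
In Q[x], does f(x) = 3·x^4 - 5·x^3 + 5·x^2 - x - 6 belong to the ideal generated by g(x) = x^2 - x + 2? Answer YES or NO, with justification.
In Q[x] the ideal (g) consists of all multiples of g, so f ∈ (g) iff g | f, i.e. iff the remainder of f on division by g is 0. Divide f by g (g is monic, so eliminate the leading term of the running remainder at each step):
  leading term 3·x^4: subtract (3·x^2)·g(x) = 3·x^4 - 3·x^3 + 6·x^2, leaving -2·x^3 - x^2 - x - 6
  leading term -2·x^3: subtract (-2·x)·g(x) = -2·x^3 + 2·x^2 - 4·x, leaving -3·x^2 + 3·x - 6
  leading term -3·x^2: subtract (-3)·g(x) = -3·x^2 + 3·x - 6, leaving 0
The remainder is 0, so f(x) = g(x) · h(x) with h(x) = 3·x^2 - 2·x - 3. Hence g | f, i.e. f ∈ (g).

Final answer: YES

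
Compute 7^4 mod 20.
Use repeated squaring. Binary(4) = 100. Walk through the bits of the exponent 4 left-to-right: at each bit after the leading one, square the running value, then multiply by 7 if the bit is 1 (always reducing mod 20):
  bit 1 = 1 (leading): start with 7.
  bit 2 = 0: square 7^2 = 49 ≡ 9 (mod 20).
  bit 3 = 0: square 9^2 = 81 ≡ 1 (mod 20).
Final value: 7^4 ≡ 1 (mod 20).

Final answer: 1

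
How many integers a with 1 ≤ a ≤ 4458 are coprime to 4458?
The number of a ∈ {1, ..., 4458} with gcd(a, 4458) = 1 is by definition Euler's totient φ(4458). φ is multiplicative, with φ(p^e) = p^e − p^(e−1). Factorise 4458 = 2 · 3 · 743. Then
  φ(4458) = (2 − 1) · (3 − 1) · (743 − 1) = 1 · 2 · 742 = 1484.
So there are 1484 such integers.

Final answer: 1484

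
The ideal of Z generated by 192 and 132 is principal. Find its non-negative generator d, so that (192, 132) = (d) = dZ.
(192, 132) = (12); d = 12

In the PID Z, (a, b) is generated by gcd(a, b). Compute gcd(192, 132) with the extended Euclidean algorithm, tracking rows (r, s, t) with s·192 + t·132 = r:
  row A: (192, 1, 0)   [1·192 + 0·132 = 192]
  row B: (132, 0, 1)   [0·192 + 1·132 = 132]
  192 = 1·132 + 60   → row C = row A − 1·row B = (60, 1, −1)   [check: 1·192 − 1·132 = 60]
  132 = 2·60 + 12   → row D = row B − 2·row C = (12, −2, 3)   [check: −2·192 + 3·132 = 12]
  60 = 5·12 + 0   → remainder 0, stop. gcd = 12 (last nonzero row D).
So gcd(192, 132) = 12, with Bézout identity −2·192 + 3·132 = 12. Containment (⊇): the Bézout identity exhibits 12 as an element of (192, 132), giving (12) ⊆ (192, 132). Containment (⊆): since 12 | 192 and 12 | 132 (192 = 12·16, 132 = 12·11), every Z-linear combination of 192 and 132 is divisible by 12, so (192, 132) ⊆ (12). Therefore (192, 132) = (12), d = 12.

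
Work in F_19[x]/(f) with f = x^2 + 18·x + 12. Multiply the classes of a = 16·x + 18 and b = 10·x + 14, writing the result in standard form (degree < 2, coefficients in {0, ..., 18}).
Multiply as integer polynomials: a · b = 160·x^2 + 404·x + 252. Reducing coefficients mod 19: a · b ≡ 8·x^2 + 5·x + 5. Now divide by f(x) = x^2 + 18·x + 12 in F_19[x], eliminating the leading term at each step:
  leading term 8·x^2: subtract (8)·f(x) = 8·x^2 + 11·x + 1, leaving 13·x + 4 (coefficients mod 19)
The degree is now < 2, so this is the remainder. Hence a · b ≡ 13·x + 4 in F_19[x]/(f).

Final answer: a · b ≡ 13·x + 4 (mod f(x))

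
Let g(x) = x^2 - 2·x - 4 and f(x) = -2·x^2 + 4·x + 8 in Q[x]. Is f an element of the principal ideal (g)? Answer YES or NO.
YES

In Q[x] the ideal (g) consists of all multiples of g, so f ∈ (g) iff g | f, i.e. iff the remainder of f on division by g is 0. Divide f by g (g is monic, so eliminate the leading term of the running remainder at each step):
  leading term -2·x^2: subtract (-2)·g(x) = -2·x^2 + 4·x + 8, leaving 0
The remainder is 0, so f(x) = g(x) · h(x) with h(x) = -2. Hence g | f, i.e. f ∈ (g).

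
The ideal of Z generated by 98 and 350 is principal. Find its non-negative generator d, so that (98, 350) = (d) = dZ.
(98, 350) = (14); d = 14

In the PID Z, (a, b) is generated by gcd(a, b). Compute gcd(350, 98) with the extended Euclidean algorithm, tracking rows (r, s, t) with s·350 + t·98 = r:
  row A: (350, 1, 0)   [1·350 + 0·98 = 350]
  row B: (98, 0, 1)   [0·350 + 1·98 = 98]
  350 = 3·98 + 56   → row C = row A − 3·row B = (56, 1, −3)   [check: 1·350 − 3·98 = 56]
  98 = 1·56 + 42   → row D = row B − 1·row C = (42, −1, 4)   [check: −1·350 + 4·98 = 42]
  56 = 1·42 + 14   → row E = row C − 1·row D = (14, 2, −7)   [check: 2·350 − 7·98 = 14]
  42 = 3·14 + 0   → remainder 0, stop. gcd = 14 (last nonzero row E).
So gcd(98, 350) = 14, with Bézout identity 2·350 − 7·98 = 14. Containment (⊇): the Bézout identity exhibits 14 as an element of (98, 350), giving (14) ⊆ (98, 350). Containment (⊆): since 14 | 98 and 14 | 350 (98 = 14·7, 350 = 14·25), every Z-linear combination of 98 and 350 is divisible by 14, so (98, 350) ⊆ (14). Therefore (98, 350) = (14), d = 14.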